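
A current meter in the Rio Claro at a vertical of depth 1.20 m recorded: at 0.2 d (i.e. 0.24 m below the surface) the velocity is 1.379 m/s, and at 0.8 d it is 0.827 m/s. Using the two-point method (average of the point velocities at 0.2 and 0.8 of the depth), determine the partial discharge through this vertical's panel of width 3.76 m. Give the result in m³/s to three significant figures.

v̄ = (1.379 + 0.827) / 2 = 1.103 m/s
q = v̄ × d × w = 1.103 × 1.20 × 3.76 = 4.977 m³/s

4.98 m³/s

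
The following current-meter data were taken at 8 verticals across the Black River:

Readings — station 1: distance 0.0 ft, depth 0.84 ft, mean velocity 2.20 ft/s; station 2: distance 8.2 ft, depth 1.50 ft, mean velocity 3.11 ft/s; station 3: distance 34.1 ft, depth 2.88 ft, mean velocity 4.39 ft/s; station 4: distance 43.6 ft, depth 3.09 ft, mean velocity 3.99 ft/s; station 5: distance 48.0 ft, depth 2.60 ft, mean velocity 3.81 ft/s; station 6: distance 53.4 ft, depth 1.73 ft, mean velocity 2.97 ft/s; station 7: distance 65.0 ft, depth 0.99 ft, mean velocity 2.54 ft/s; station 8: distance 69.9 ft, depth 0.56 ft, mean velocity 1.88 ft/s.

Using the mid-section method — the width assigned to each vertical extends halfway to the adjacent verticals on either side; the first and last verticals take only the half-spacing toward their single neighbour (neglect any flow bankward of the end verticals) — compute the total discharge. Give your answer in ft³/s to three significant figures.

512 ft³/s

w_1 = (8.2 − 0.0)/2 = 4.1 ft; q_1 = 2.20 × 0.84 × 4.1 = 7.577 ft³/s
w_2 = (34.1 − 0.0)/2 = 17.05 ft; q_2 = 3.11 × 1.50 × 17.05 = 79.54 ft³/s
w_3 = (43.6 − 8.2)/2 = 17.7 ft; q_3 = 4.39 × 2.88 × 17.7 = 223.8 ft³/s
w_4 = (48.0 − 34.1)/2 = 6.95 ft; q_4 = 3.99 × 3.09 × 6.95 = 85.69 ft³/s
w_5 = (53.4 − 43.6)/2 = 4.9 ft; q_5 = 3.81 × 2.60 × 4.9 = 48.54 ft³/s
w_6 = (65.0 − 48.0)/2 = 8.5 ft; q_6 = 2.97 × 1.73 × 8.5 = 43.67 ft³/s
w_7 = (69.9 − 53.4)/2 = 8.25 ft; q_7 = 2.54 × 0.99 × 8.25 = 20.75 ft³/s
w_8 = (69.9 − 65.0)/2 = 2.45 ft; q_8 = 1.88 × 0.56 × 2.45 = 2.579 ft³/s
Q = Σ qᵢ = 512.1 ft³/s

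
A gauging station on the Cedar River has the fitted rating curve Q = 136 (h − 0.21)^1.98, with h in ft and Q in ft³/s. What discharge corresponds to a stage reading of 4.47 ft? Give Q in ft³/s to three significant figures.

Q = 136 × (4.47 − 0.21)^1.98 = 136 × 4.26^1.98 = 2398 ft³/s

2400 ft³/s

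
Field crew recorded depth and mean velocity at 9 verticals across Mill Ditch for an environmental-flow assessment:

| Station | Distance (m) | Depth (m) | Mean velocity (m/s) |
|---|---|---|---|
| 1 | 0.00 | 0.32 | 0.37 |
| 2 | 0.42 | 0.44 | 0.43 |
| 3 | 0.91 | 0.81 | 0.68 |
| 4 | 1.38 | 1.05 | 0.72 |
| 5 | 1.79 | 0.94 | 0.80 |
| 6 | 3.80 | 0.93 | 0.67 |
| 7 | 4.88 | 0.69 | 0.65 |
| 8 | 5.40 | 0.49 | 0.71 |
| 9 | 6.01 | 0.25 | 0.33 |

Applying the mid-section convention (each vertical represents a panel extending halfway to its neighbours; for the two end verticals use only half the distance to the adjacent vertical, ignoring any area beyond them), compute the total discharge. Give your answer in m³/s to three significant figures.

3.16 m³/s

w_1 = (0.42 − 0.00)/2 = 0.21 m; q_1 = 0.37 × 0.32 × 0.21 = 0.02486 m³/s
w_2 = (0.91 − 0.00)/2 = 0.455 m; q_2 = 0.43 × 0.44 × 0.455 = 0.08609 m³/s
w_3 = (1.38 − 0.42)/2 = 0.48 m; q_3 = 0.68 × 0.81 × 0.48 = 0.2644 m³/s
w_4 = (1.79 − 0.91)/2 = 0.44 m; q_4 = 0.72 × 1.05 × 0.44 = 0.3326 m³/s
w_5 = (3.80 − 1.38)/2 = 1.21 m; q_5 = 0.80 × 0.94 × 1.21 = 0.9099 m³/s
w_6 = (4.88 − 1.79)/2 = 1.545 m; q_6 = 0.67 × 0.93 × 1.545 = 0.9627 m³/s
w_7 = (5.40 − 3.80)/2 = 0.8 m; q_7 = 0.65 × 0.69 × 0.8 = 0.3588 m³/s
w_8 = (6.01 − 4.88)/2 = 0.565 m; q_8 = 0.71 × 0.49 × 0.565 = 0.1966 m³/s
w_9 = (6.01 − 5.40)/2 = 0.305 m; q_9 = 0.33 × 0.25 × 0.305 = 0.02516 m³/s
Q = Σ qᵢ = 3.161 m³/s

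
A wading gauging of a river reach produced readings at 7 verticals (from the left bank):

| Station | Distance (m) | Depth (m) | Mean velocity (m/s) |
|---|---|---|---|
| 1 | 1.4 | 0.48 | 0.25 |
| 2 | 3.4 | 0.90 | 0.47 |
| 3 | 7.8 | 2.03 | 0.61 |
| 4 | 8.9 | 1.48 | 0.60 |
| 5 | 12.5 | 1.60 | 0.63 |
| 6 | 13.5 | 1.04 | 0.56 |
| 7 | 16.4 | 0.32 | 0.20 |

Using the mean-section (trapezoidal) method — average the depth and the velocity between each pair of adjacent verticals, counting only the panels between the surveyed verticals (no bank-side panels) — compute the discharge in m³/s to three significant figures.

Panel 1-2: Δb = 2 m, d̄ = (0.48+0.90)/2 = 0.69, v̄ = (0.25+0.47)/2 = 0.36 → q = 2×0.69×0.36 = 0.4968 m³/s
Panel 2-3: Δb = 4.4 m, d̄ = (0.90+2.03)/2 = 1.465, v̄ = (0.47+0.61)/2 = 0.54 → q = 4.4×1.465×0.54 = 3.481 m³/s
Panel 3-4: Δb = 1.1 m, d̄ = (2.03+1.48)/2 = 1.755, v̄ = (0.61+0.60)/2 = 0.605 → q = 1.1×1.755×0.605 = 1.168 m³/s
Panel 4-5: Δb = 3.6 m, d̄ = (1.48+1.60)/2 = 1.54, v̄ = (0.60+0.63)/2 = 0.615 → q = 3.6×1.54×0.615 = 3.410 m³/s
Panel 5-6: Δb = 1 m, d̄ = (1.60+1.04)/2 = 1.32, v̄ = (0.63+0.56)/2 = 0.595 → q = 1×1.32×0.595 = 0.7854 m³/s
Panel 6-7: Δb = 2.9 m, d̄ = (1.04+0.32)/2 = 0.68, v̄ = (0.56+0.20)/2 = 0.38 → q = 2.9×0.68×0.38 = 0.7494 m³/s
Q = Σ q = 10.09 m³/s

10.1 m³/s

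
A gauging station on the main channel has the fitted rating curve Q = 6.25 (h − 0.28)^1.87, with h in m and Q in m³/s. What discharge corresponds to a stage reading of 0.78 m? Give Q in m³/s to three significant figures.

Q = 6.25 × (0.78 − 0.28)^1.87 = 6.25 × 0.5^1.87 = 1.710 m³/s

1.71 m³/s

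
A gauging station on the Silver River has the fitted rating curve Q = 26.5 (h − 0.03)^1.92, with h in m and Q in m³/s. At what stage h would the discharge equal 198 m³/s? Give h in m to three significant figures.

2.88 m

h − h₀ = (Q/C)^(1/b) = (198/26.5)^(1/1.92) = 2.850 m
h = 0.03 + 2.850 = 2.880 m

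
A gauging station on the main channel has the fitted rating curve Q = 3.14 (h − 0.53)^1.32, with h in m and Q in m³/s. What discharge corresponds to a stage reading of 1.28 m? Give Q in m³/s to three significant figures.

2.15 m³/s

Q = 3.14 × (1.28 − 0.53)^1.32 = 3.14 × 0.75^1.32 = 2.148 m³/s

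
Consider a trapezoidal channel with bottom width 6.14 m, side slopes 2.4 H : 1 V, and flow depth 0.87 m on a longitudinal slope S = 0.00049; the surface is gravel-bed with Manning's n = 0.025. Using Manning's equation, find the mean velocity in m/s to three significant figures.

A = (b + z·y)·y = (6.14 + 2.4×0.87)×0.87 = 7.158 m²
P = b + 2y√(1+z²) = 6.14 + 2×0.87×√(1+2.4²) = 10.66 m
R = A/P = 7.158/10.66 = 0.6713 m
Q = (1/n)·A·R^(2/3)·S^(1/2) = (1/0.025) × 7.158 × 0.6713^(2/3) × 0.00049^(1/2) = 4.859 m³/s
V = Q/A = 4.859/7.158 = 0.6788 m/s

0.679 m/s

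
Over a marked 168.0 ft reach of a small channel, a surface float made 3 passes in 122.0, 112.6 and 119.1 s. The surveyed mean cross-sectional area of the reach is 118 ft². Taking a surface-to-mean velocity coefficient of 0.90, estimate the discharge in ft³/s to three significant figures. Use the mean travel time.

151 ft³/s

t̄ = (122.0 + 112.6 + 119.1) / 3 = 117.9 s
v_surface = L / t̄ = 168.0 / 117.9 = 1.425 ft/s
v_mean = 0.90 × 1.425 = 1.282 ft/s
Q = A × v_mean = 118 × 1.282 = 151.3 ft³/s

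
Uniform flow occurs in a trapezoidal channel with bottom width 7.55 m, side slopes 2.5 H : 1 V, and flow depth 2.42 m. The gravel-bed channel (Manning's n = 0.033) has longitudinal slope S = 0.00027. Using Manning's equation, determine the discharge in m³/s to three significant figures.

22.4 m³/s

A = (b + z·y)·y = (7.55 + 2.5×2.42)×2.42 = 32.91 m²
P = b + 2y√(1+z²) = 7.55 + 2×2.42×√(1+2.5²) = 20.58 m
R = A/P = 32.91/20.58 = 1.599 m
Q = (1/n)·A·R^(2/3)·S^(1/2) = (1/0.033) × 32.91 × 1.599^(2/3) × 0.00027^(1/2) = 22.41 m³/s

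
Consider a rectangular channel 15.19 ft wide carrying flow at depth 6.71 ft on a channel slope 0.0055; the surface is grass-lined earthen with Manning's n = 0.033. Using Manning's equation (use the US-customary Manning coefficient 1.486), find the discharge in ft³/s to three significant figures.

794 ft³/s

A = b·y = 15.19 × 6.71 = 101.9 ft²
P = b + 2y = 15.19 + 2×6.71 = 28.61 ft
R = A/P = 101.9/28.61 = 3.563 ft
Q = (1.486/n)·A·R^(2/3)·S^(1/2) = (1.486/0.033) × 101.9 × 3.563^(2/3) × 0.0055^(1/2) = 794.0 ft³/s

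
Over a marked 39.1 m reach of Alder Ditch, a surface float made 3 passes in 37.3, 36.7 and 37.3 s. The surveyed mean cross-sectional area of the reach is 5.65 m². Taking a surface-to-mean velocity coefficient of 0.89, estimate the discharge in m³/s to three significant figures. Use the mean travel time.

t̄ = (37.3 + 36.7 + 37.3) / 3 = 37.1 s
v_surface = L / t̄ = 39.1 / 37.1 = 1.054 m/s
v_mean = 0.89 × 1.054 = 0.9380 m/s
Q = A × v_mean = 5.65 × 0.9380 = 5.300 m³/s

5.30 m³/s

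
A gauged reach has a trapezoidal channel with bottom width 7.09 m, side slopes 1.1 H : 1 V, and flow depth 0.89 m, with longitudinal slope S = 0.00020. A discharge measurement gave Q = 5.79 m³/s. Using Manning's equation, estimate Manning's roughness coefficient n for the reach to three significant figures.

A = (b + z·y)·y = (7.09 + 1.1×0.89)×0.89 = 7.181 m²
P = b + 2y√(1+z²) = 7.09 + 2×0.89×√(1+1.1²) = 9.736 m
R = A/P = 7.181/9.736 = 0.7376 m
n = (1/Q)·A·R^(2/3)·S^(1/2) = (1/5.79) × 7.181 × 0.8164 × 0.01414 = 0.01432

0.0143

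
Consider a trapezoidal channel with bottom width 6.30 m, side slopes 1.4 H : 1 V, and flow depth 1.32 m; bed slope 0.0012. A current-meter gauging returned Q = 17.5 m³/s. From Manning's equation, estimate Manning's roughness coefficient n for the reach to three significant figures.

A = (b + z·y)·y = (6.30 + 1.4×1.32)×1.32 = 10.76 m²
P = b + 2y√(1+z²) = 6.30 + 2×1.32×√(1+1.4²) = 10.84 m
R = A/P = 10.76/10.84 = 0.9920 m
n = (1/Q)·A·R^(2/3)·S^(1/2) = (1/17.5) × 10.76 × 0.9947 × 0.03464 = 0.02118

0.0212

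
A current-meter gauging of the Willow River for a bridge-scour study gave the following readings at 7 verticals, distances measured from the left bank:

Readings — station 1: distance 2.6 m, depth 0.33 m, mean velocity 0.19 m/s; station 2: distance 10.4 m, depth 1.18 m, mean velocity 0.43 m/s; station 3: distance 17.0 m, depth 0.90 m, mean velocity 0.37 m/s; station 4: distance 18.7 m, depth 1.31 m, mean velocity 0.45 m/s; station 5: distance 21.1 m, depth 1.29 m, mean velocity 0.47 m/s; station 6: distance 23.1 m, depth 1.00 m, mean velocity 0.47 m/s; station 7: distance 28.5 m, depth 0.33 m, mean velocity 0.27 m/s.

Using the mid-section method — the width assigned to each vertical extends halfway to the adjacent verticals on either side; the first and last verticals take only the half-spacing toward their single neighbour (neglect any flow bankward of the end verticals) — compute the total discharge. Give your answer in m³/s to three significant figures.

9.80 m³/s

w_1 = (10.4 − 2.6)/2 = 3.9 m; q_1 = 0.19 × 0.33 × 3.9 = 0.2445 m³/s
w_2 = (17.0 − 2.6)/2 = 7.2 m; q_2 = 0.43 × 1.18 × 7.2 = 3.653 m³/s
w_3 = (18.7 − 10.4)/2 = 4.15 m; q_3 = 0.37 × 0.90 × 4.15 = 1.382 m³/s
w_4 = (21.1 − 17.0)/2 = 2.05 m; q_4 = 0.45 × 1.31 × 2.05 = 1.208 m³/s
w_5 = (23.1 − 18.7)/2 = 2.2 m; q_5 = 0.47 × 1.29 × 2.2 = 1.334 m³/s
w_6 = (28.5 − 21.1)/2 = 3.7 m; q_6 = 0.47 × 1.00 × 3.7 = 1.739 m³/s
w_7 = (28.5 − 23.1)/2 = 2.7 m; q_7 = 0.27 × 0.33 × 2.7 = 0.2406 m³/s
Q = Σ qᵢ = 9.802 m³/s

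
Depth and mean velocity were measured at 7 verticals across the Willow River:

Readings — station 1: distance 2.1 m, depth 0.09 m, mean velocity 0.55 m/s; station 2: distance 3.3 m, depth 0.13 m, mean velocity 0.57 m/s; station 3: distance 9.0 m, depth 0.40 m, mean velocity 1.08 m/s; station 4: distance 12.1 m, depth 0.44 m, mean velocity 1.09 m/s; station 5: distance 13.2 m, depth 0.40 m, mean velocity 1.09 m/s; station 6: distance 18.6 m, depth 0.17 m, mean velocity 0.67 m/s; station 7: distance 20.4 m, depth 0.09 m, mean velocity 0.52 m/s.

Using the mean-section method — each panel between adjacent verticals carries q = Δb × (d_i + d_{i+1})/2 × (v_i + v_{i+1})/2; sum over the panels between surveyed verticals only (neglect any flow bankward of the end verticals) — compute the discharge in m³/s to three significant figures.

Panel 1-2: Δb = 1.2 m, d̄ = (0.09+0.13)/2 = 0.11, v̄ = (0.55+0.57)/2 = 0.56 → q = 1.2×0.11×0.56 = 0.07392 m³/s
Panel 2-3: Δb = 5.7 m, d̄ = (0.13+0.40)/2 = 0.265, v̄ = (0.57+1.08)/2 = 0.825 → q = 5.7×0.265×0.825 = 1.246 m³/s
Panel 3-4: Δb = 3.1 m, d̄ = (0.40+0.44)/2 = 0.42, v̄ = (1.08+1.09)/2 = 1.085 → q = 3.1×0.42×1.085 = 1.413 m³/s
Panel 4-5: Δb = 1.1 m, d̄ = (0.44+0.40)/2 = 0.42, v̄ = (1.09+1.09)/2 = 1.09 → q = 1.1×0.42×1.09 = 0.5036 m³/s
Panel 5-6: Δb = 5.4 m, d̄ = (0.40+0.17)/2 = 0.285, v̄ = (1.09+0.67)/2 = 0.88 → q = 5.4×0.285×0.88 = 1.354 m³/s
Panel 6-7: Δb = 1.8 m, d̄ = (0.17+0.09)/2 = 0.13, v̄ = (0.67+0.52)/2 = 0.595 → q = 1.8×0.13×0.595 = 0.1392 m³/s
Q = Σ q = 4.730 m³/s

4.73 m³/s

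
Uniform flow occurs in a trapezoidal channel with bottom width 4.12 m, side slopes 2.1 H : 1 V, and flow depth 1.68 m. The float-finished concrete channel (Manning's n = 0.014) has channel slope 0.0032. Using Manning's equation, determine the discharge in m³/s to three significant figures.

54.5 m³/s

A = (b + z·y)·y = (4.12 + 2.1×1.68)×1.68 = 12.85 m²
P = b + 2y√(1+z²) = 4.12 + 2×1.68×√(1+2.1²) = 11.94 m
R = A/P = 12.85/11.94 = 1.077 m
Q = (1/n)·A·R^(2/3)·S^(1/2) = (1/0.014) × 12.85 × 1.077^(2/3) × 0.0032^(1/2) = 54.53 m³/s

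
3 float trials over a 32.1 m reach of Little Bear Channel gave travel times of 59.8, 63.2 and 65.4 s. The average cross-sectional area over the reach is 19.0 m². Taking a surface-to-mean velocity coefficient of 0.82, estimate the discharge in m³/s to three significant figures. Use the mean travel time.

t̄ = (59.8 + 63.2 + 65.4) / 3 = 62.8 s
v_surface = L / t̄ = 32.1 / 62.8 = 0.5111 m/s
v_mean = 0.82 × 0.5111 = 0.4191 m/s
Q = A × v_mean = 19.0 × 0.4191 = 7.964 m³/s

7.96 m³/s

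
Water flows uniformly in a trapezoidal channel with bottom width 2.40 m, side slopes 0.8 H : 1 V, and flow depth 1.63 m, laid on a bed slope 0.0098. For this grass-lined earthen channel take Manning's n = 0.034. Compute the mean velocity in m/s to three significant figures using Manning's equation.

2.75 m/s

A = (b + z·y)·y = (2.40 + 0.8×1.63)×1.63 = 6.038 m²
P = b + 2y√(1+z²) = 2.40 + 2×1.63×√(1+0.8²) = 6.575 m
R = A/P = 6.038/6.575 = 0.9183 m
Q = (1/n)·A·R^(2/3)·S^(1/2) = (1/0.034) × 6.038 × 0.9183^(2/3) × 0.0098^(1/2) = 16.61 m³/s
V = Q/A = 16.61/6.038 = 2.751 m/s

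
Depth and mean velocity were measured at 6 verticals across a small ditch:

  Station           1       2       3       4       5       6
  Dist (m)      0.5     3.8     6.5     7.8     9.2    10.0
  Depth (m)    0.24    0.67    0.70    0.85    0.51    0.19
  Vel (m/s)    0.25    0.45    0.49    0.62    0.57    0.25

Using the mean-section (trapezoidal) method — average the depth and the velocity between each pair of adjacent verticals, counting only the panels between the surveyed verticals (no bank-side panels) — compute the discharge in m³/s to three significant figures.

2.64 m³/s

Panel 1-2: Δb = 3.3 m, d̄ = (0.24+0.67)/2 = 0.455, v̄ = (0.25+0.45)/2 = 0.35 → q = 3.3×0.455×0.35 = 0.5255 m³/s
Panel 2-3: Δb = 2.7 m, d̄ = (0.67+0.70)/2 = 0.685, v̄ = (0.45+0.49)/2 = 0.47 → q = 2.7×0.685×0.47 = 0.8693 m³/s
Panel 3-4: Δb = 1.3 m, d̄ = (0.70+0.85)/2 = 0.775, v̄ = (0.49+0.62)/2 = 0.555 → q = 1.3×0.775×0.555 = 0.5592 m³/s
Panel 4-5: Δb = 1.4 m, d̄ = (0.85+0.51)/2 = 0.68, v̄ = (0.62+0.57)/2 = 0.595 → q = 1.4×0.68×0.595 = 0.5664 m³/s
Panel 5-6: Δb = 0.8 m, d̄ = (0.51+0.19)/2 = 0.35, v̄ = (0.57+0.25)/2 = 0.41 → q = 0.8×0.35×0.41 = 0.1148 m³/s
Q = Σ q = 2.635 m³/s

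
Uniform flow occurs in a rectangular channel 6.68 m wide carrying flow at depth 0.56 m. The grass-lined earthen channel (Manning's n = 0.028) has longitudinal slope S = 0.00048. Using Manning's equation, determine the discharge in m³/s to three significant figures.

A = b·y = 6.68 × 0.56 = 3.741 m²
P = b + 2y = 6.68 + 2×0.56 = 7.800 m
R = A/P = 3.741/7.800 = 0.4796 m
Q = (1/n)·A·R^(2/3)·S^(1/2) = (1/0.028) × 3.741 × 0.4796^(2/3) × 0.00048^(1/2) = 1.793 m³/s

1.79 m³/s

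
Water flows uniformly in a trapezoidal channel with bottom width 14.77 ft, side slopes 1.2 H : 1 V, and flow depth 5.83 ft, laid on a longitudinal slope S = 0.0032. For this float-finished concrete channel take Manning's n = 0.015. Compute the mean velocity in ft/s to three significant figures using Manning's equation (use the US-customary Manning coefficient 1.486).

13.8 ft/s

A = (b + z·y)·y = (14.77 + 1.2×5.83)×5.83 = 126.9 ft²
P = b + 2y√(1+z²) = 14.77 + 2×5.83×√(1+1.2²) = 32.98 ft
R = A/P = 126.9/32.98 = 3.847 ft
Q = (1.486/n)·A·R^(2/3)·S^(1/2) = (1.486/0.015) × 126.9 × 3.847^(2/3) × 0.0032^(1/2) = 1746 ft³/s
V = Q/A = 1746/126.9 = 13.76 ft/s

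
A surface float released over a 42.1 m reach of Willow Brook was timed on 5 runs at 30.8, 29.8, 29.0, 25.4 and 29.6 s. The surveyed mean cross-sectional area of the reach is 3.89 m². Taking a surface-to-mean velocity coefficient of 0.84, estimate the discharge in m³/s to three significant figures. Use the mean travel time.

4.76 m³/s

t̄ = (30.8 + 29.8 + 29.0 + 25.4 + 29.6) / 5 = 28.92 s
v_surface = L / t̄ = 42.1 / 28.92 = 1.456 m/s
v_mean = 0.84 × 1.456 = 1.223 m/s
Q = A × v_mean = 3.89 × 1.223 = 4.757 m³/s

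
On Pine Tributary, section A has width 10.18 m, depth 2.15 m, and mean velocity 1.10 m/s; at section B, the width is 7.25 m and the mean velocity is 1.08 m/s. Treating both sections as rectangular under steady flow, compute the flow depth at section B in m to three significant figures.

Q = A₁V₁ = (10.18×2.15) × 1.10 = 24.08 m³/s
d₂ = Q/(b₂ V₂) = 24.08/(7.25×1.08) = 3.075 m

3.07 m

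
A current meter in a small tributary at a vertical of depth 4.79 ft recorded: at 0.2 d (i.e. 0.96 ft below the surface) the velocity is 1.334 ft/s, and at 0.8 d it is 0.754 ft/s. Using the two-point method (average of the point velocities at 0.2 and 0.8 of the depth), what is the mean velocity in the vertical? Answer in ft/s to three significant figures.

v̄ = (1.334 + 0.754) / 2 = 1.044 ft/s

1.04 ft/s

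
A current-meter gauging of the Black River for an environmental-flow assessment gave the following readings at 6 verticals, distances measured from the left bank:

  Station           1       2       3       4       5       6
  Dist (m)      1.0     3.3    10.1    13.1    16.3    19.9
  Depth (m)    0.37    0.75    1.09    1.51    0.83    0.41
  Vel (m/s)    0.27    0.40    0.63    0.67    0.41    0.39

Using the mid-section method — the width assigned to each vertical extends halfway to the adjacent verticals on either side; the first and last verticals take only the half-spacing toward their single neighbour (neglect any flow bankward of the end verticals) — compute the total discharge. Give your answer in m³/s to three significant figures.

9.43 m³/s

w_1 = (3.3 − 1.0)/2 = 1.15 m; q_1 = 0.27 × 0.37 × 1.15 = 0.1149 m³/s
w_2 = (10.1 − 1.0)/2 = 4.55 m; q_2 = 0.40 × 0.75 × 4.55 = 1.365 m³/s
w_3 = (13.1 − 3.3)/2 = 4.9 m; q_3 = 0.63 × 1.09 × 4.9 = 3.365 m³/s
w_4 = (16.3 − 10.1)/2 = 3.1 m; q_4 = 0.67 × 1.51 × 3.1 = 3.136 m³/s
w_5 = (19.9 − 13.1)/2 = 3.4 m; q_5 = 0.41 × 0.83 × 3.4 = 1.157 m³/s
w_6 = (19.9 − 16.3)/2 = 1.8 m; q_6 = 0.39 × 0.41 × 1.8 = 0.2878 m³/s
Q = Σ qᵢ = 9.426 m³/s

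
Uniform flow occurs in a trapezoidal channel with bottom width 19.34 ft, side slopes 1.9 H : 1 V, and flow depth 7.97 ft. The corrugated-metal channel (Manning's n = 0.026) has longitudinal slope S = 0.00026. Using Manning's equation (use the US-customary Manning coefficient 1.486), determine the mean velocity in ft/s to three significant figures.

A = (b + z·y)·y = (19.34 + 1.9×7.97)×7.97 = 274.8 ft²
P = b + 2y√(1+z²) = 19.34 + 2×7.97×√(1+1.9²) = 53.56 ft
R = A/P = 274.8/53.56 = 5.131 ft
Q = (1.486/n)·A·R^(2/3)·S^(1/2) = (1.486/0.026) × 274.8 × 5.131^(2/3) × 0.00026^(1/2) = 753.4 ft³/s
V = Q/A = 753.4/274.8 = 2.742 ft/s

2.74 ft/s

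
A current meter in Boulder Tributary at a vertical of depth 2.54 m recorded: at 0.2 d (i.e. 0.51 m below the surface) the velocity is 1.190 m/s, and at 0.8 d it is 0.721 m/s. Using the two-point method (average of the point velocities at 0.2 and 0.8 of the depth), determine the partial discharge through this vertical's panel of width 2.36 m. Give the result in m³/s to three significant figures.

v̄ = (1.190 + 0.721) / 2 = 0.9555 m/s
q = v̄ × d × w = 0.9555 × 2.54 × 2.36 = 5.728 m³/s

5.73 m³/s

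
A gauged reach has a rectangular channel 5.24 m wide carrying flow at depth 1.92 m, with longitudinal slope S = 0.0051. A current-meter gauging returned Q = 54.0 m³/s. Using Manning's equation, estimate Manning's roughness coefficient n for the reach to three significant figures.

A = b·y = 5.24 × 1.92 = 10.06 m²
P = b + 2y = 5.24 + 2×1.92 = 9.080 m
R = A/P = 10.06/9.080 = 1.108 m
n = (1/Q)·A·R^(2/3)·S^(1/2) = (1/54.0) × 10.06 × 1.071 × 0.07141 = 0.01425

0.0142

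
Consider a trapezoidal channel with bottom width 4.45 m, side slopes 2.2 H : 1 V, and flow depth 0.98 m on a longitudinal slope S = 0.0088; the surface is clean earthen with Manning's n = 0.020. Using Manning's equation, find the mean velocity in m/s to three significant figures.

A = (b + z·y)·y = (4.45 + 2.2×0.98)×0.98 = 6.474 m²
P = b + 2y√(1+z²) = 4.45 + 2×0.98×√(1+2.2²) = 9.187 m
R = A/P = 6.474/9.187 = 0.7047 m
Q = (1/n)·A·R^(2/3)·S^(1/2) = (1/0.020) × 6.474 × 0.7047^(2/3) × 0.0088^(1/2) = 24.05 m³/s
V = Q/A = 24.05/6.474 = 3.714 m/s

3.71 m/s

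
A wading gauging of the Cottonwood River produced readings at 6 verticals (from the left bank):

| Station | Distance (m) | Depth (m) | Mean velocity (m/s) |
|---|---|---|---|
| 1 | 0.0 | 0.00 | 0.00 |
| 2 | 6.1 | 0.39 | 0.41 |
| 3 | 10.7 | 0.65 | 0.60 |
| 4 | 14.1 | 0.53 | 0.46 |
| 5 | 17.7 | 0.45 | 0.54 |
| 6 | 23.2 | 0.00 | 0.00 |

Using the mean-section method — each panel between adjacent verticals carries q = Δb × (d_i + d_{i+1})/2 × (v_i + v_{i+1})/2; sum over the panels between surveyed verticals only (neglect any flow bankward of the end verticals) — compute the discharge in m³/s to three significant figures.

3.73 m³/s

Panel 1-2: Δb = 6.1 m, d̄ = (0.00+0.39)/2 = 0.195, v̄ = (0.00+0.41)/2 = 0.205 → q = 6.1×0.195×0.205 = 0.2438 m³/s
Panel 2-3: Δb = 4.6 m, d̄ = (0.39+0.65)/2 = 0.52, v̄ = (0.41+0.60)/2 = 0.505 → q = 4.6×0.52×0.505 = 1.208 m³/s
Panel 3-4: Δb = 3.4 m, d̄ = (0.65+0.53)/2 = 0.59, v̄ = (0.60+0.46)/2 = 0.53 → q = 3.4×0.59×0.53 = 1.063 m³/s
Panel 4-5: Δb = 3.6 m, d̄ = (0.53+0.45)/2 = 0.49, v̄ = (0.46+0.54)/2 = 0.5 → q = 3.6×0.49×0.5 = 0.8820 m³/s
Panel 5-6: Δb = 5.5 m, d̄ = (0.45+0.00)/2 = 0.225, v̄ = (0.54+0.00)/2 = 0.27 → q = 5.5×0.225×0.27 = 0.3341 m³/s
Q = Σ q = 3.731 m³/s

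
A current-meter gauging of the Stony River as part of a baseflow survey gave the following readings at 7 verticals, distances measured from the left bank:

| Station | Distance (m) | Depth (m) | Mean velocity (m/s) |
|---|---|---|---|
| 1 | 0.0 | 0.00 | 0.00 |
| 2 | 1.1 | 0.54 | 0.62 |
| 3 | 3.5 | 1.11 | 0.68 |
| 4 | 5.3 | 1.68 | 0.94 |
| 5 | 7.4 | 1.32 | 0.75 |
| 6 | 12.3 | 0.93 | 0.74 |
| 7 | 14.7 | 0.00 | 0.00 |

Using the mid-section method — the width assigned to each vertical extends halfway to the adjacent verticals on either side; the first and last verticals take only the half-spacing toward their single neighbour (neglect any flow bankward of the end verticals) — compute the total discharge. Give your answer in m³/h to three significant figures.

40400 m³/h

w_2 = (3.5 − 0.0)/2 = 1.75 m; q_2 = 0.62 × 0.54 × 1.75 = 0.5859 m³/s
w_3 = (5.3 − 1.1)/2 = 2.1 m; q_3 = 0.68 × 1.11 × 2.1 = 1.585 m³/s
w_4 = (7.4 − 3.5)/2 = 1.95 m; q_4 = 0.94 × 1.68 × 1.95 = 3.079 m³/s
w_5 = (12.3 − 5.3)/2 = 3.5 m; q_5 = 0.75 × 1.32 × 3.5 = 3.465 m³/s
w_6 = (14.7 − 7.4)/2 = 3.65 m; q_6 = 0.74 × 0.93 × 3.65 = 2.512 m³/s
Stations 1, 7 contribute zero (depth or velocity is 0).
Q = Σ qᵢ = 11.23 m³/s
= 11.23 × 3600 = 40420 m³/h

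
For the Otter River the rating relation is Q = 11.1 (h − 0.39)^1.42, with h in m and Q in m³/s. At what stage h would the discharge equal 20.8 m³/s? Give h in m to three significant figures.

h − h₀ = (Q/C)^(1/b) = (20.8/11.1)^(1/1.42) = 1.556 m
h = 0.39 + 1.556 = 1.946 m

1.95 m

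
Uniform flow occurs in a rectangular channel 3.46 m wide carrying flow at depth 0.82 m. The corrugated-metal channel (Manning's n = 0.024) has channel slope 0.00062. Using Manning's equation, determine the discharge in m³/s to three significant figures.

1.99 m³/s

A = b·y = 3.46 × 0.82 = 2.837 m²
P = b + 2y = 3.46 + 2×0.82 = 5.100 m
R = A/P = 2.837/5.100 = 0.5563 m
Q = (1/n)·A·R^(2/3)·S^(1/2) = (1/0.024) × 2.837 × 0.5563^(2/3) × 0.00062^(1/2) = 1.991 m³/s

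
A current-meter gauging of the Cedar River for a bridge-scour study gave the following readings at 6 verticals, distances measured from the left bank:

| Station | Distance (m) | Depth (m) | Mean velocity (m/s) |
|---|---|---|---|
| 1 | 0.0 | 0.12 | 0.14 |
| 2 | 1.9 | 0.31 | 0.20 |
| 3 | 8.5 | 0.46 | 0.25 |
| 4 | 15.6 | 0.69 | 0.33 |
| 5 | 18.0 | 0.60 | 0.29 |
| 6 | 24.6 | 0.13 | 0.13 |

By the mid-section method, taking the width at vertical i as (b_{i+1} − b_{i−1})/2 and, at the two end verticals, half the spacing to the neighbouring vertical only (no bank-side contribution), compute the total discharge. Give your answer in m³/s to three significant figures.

w_1 = (1.9 − 0.0)/2 = 0.95 m; q_1 = 0.14 × 0.12 × 0.95 = 0.01596 m³/s
w_2 = (8.5 − 0.0)/2 = 4.25 m; q_2 = 0.20 × 0.31 × 4.25 = 0.2635 m³/s
w_3 = (15.6 − 1.9)/2 = 6.85 m; q_3 = 0.25 × 0.46 × 6.85 = 0.7878 m³/s
w_4 = (18.0 − 8.5)/2 = 4.75 m; q_4 = 0.33 × 0.69 × 4.75 = 1.082 m³/s
w_5 = (24.6 − 15.6)/2 = 4.5 m; q_5 = 0.29 × 0.60 × 4.5 = 0.7830 m³/s
w_6 = (24.6 − 18.0)/2 = 3.3 m; q_6 = 0.13 × 0.13 × 3.3 = 0.05577 m³/s
Q = Σ qᵢ = 2.988 m³/s

2.99 m³/s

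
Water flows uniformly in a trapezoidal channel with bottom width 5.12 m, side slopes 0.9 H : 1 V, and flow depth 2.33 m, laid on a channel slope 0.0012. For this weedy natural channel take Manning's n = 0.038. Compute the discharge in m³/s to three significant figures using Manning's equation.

19.9 m³/s

A = (b + z·y)·y = (5.12 + 0.9×2.33)×2.33 = 16.82 m²
P = b + 2y√(1+z²) = 5.12 + 2×2.33×√(1+0.9²) = 11.39 m
R = A/P = 16.82/11.39 = 1.476 m
Q = (1/n)·A·R^(2/3)·S^(1/2) = (1/0.038) × 16.82 × 1.476^(2/3) × 0.0012^(1/2) = 19.88 m³/s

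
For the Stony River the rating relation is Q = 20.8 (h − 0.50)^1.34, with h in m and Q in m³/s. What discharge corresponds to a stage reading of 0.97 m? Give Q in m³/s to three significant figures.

Q = 20.8 × (0.97 − 0.50)^1.34 = 20.8 × 0.47^1.34 = 7.563 m³/s

7.56 m³/s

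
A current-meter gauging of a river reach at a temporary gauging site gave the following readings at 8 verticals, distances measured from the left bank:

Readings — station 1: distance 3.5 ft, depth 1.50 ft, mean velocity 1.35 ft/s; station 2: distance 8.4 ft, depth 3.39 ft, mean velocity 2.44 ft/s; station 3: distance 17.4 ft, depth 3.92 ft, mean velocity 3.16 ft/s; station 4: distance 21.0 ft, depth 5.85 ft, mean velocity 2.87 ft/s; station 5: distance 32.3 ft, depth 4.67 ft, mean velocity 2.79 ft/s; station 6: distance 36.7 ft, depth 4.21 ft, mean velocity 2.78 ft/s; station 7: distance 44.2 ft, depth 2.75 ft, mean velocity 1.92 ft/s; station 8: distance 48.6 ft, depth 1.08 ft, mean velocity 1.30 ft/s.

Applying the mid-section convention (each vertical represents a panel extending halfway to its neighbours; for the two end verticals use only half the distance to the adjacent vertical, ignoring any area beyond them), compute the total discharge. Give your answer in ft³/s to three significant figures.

472 ft³/s

w_1 = (8.4 − 3.5)/2 = 2.45 ft; q_1 = 1.35 × 1.50 × 2.45 = 4.961 ft³/s
w_2 = (17.4 − 3.5)/2 = 6.95 ft; q_2 = 2.44 × 3.39 × 6.95 = 57.49 ft³/s
w_3 = (21.0 − 8.4)/2 = 6.3 ft; q_3 = 3.16 × 3.92 × 6.3 = 78.04 ft³/s
w_4 = (32.3 − 17.4)/2 = 7.45 ft; q_4 = 2.87 × 5.85 × 7.45 = 125.1 ft³/s
w_5 = (36.7 − 21.0)/2 = 7.85 ft; q_5 = 2.79 × 4.67 × 7.85 = 102.3 ft³/s
w_6 = (44.2 − 32.3)/2 = 5.95 ft; q_6 = 2.78 × 4.21 × 5.95 = 69.64 ft³/s
w_7 = (48.6 − 36.7)/2 = 5.95 ft; q_7 = 1.92 × 2.75 × 5.95 = 31.42 ft³/s
w_8 = (48.6 − 44.2)/2 = 2.2 ft; q_8 = 1.30 × 1.08 × 2.2 = 3.089 ft³/s
Q = Σ qᵢ = 472.0 ft³/s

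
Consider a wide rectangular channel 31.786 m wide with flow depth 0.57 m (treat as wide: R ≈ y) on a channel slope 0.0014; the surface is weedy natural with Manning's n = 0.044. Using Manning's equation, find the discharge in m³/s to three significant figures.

10.6 m³/s

A = b·y = 31.786 × 0.57 = 18.12 m²
Wide channel: R ≈ y = 0.57 m
Q = (1/n)·A·R^(2/3)·S^(1/2) = (1/0.044) × 18.12 × 0.5700^(2/3) × 0.0014^(1/2) = 10.59 m³/s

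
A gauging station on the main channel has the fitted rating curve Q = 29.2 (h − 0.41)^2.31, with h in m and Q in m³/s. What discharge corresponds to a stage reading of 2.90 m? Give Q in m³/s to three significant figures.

Q = 29.2 × (2.90 − 0.41)^2.31 = 29.2 × 2.49^2.31 = 240.2 m³/s

240 m³/s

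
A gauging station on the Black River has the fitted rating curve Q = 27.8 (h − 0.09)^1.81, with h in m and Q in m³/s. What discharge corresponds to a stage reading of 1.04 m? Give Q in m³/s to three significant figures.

25.3 m³/s

Q = 27.8 × (1.04 − 0.09)^1.81 = 27.8 × 0.95^1.81 = 25.34 m³/s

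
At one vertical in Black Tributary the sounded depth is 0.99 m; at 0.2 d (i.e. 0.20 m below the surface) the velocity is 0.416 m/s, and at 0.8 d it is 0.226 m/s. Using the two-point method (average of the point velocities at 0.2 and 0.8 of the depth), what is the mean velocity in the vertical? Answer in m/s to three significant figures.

0.321 m/s

v̄ = (0.416 + 0.226) / 2 = 0.3210 m/s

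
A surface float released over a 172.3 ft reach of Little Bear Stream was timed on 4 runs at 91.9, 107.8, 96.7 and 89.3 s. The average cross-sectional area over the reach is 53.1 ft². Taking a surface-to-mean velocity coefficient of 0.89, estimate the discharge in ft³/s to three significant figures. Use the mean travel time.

84.4 ft³/s

t̄ = (91.9 + 107.8 + 96.7 + 89.3) / 4 = 96.425 s
v_surface = L / t̄ = 172.3 / 96.425 = 1.787 ft/s
v_mean = 0.89 × 1.787 = 1.590 ft/s
Q = A × v_mean = 53.1 × 1.590 = 84.45 ft³/s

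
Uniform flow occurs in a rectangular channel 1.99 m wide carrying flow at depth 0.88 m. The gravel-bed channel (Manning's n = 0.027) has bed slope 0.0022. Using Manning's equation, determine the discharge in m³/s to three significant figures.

A = b·y = 1.99 × 0.88 = 1.751 m²
P = b + 2y = 1.99 + 2×0.88 = 3.750 m
R = A/P = 1.751/3.750 = 0.4670 m
Q = (1/n)·A·R^(2/3)·S^(1/2) = (1/0.027) × 1.751 × 0.4670^(2/3) × 0.0022^(1/2) = 1.831 m³/s

1.83 m³/s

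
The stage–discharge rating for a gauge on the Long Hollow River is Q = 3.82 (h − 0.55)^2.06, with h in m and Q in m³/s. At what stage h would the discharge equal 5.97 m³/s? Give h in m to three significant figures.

1.79 m

h − h₀ = (Q/C)^(1/b) = (5.97/3.82)^(1/2.06) = 1.242 m
h = 0.55 + 1.242 = 1.792 m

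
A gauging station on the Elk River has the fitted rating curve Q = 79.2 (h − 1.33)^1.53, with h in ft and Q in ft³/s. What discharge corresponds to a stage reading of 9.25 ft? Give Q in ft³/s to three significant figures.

Q = 79.2 × (9.25 − 1.33)^1.53 = 79.2 × 7.92^1.53 = 1878 ft³/s

1880 ft³/s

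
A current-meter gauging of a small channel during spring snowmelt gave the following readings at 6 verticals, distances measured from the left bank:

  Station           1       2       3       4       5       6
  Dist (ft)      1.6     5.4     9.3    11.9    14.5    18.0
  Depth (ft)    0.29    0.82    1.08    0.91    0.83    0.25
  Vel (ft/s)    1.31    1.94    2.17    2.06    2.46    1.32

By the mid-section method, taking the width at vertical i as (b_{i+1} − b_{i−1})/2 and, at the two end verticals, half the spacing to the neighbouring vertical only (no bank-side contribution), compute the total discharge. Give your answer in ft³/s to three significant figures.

w_1 = (5.4 − 1.6)/2 = 1.9 ft; q_1 = 1.31 × 0.29 × 1.9 = 0.7218 ft³/s
w_2 = (9.3 − 1.6)/2 = 3.85 ft; q_2 = 1.94 × 0.82 × 3.85 = 6.125 ft³/s
w_3 = (11.9 − 5.4)/2 = 3.25 ft; q_3 = 2.17 × 1.08 × 3.25 = 7.617 ft³/s
w_4 = (14.5 − 9.3)/2 = 2.6 ft; q_4 = 2.06 × 0.91 × 2.6 = 4.874 ft³/s
w_5 = (18.0 − 11.9)/2 = 3.05 ft; q_5 = 2.46 × 0.83 × 3.05 = 6.227 ft³/s
w_6 = (18.0 − 14.5)/2 = 1.75 ft; q_6 = 1.32 × 0.25 × 1.75 = 0.5775 ft³/s
Q = Σ qᵢ = 26.14 ft³/s

26.1 ft³/s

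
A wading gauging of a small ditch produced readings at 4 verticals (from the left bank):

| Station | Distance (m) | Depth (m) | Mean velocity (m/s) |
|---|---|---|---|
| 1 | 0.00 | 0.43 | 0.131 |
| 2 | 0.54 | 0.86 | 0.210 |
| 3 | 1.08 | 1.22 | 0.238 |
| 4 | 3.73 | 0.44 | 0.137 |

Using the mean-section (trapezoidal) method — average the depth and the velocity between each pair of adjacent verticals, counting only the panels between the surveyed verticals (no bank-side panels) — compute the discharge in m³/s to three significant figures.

Panel 1-2: Δb = 0.54 m, d̄ = (0.43+0.86)/2 = 0.645, v̄ = (0.131+0.210)/2 = 0.1705 → q = 0.54×0.645×0.1705 = 0.05939 m³/s
Panel 2-3: Δb = 0.54 m, d̄ = (0.86+1.22)/2 = 1.04, v̄ = (0.210+0.238)/2 = 0.224 → q = 0.54×1.04×0.224 = 0.1258 m³/s
Panel 3-4: Δb = 2.65 m, d̄ = (1.22+0.44)/2 = 0.83, v̄ = (0.238+0.137)/2 = 0.1875 → q = 2.65×0.83×0.1875 = 0.4124 m³/s
Q = Σ q = 0.5976 m³/s

0.598 m³/s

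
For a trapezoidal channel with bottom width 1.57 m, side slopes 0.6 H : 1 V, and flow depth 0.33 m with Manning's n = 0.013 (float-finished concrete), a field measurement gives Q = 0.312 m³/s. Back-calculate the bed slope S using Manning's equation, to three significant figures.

0.000308

A = (b + z·y)·y = (1.57 + 0.6×0.33)×0.33 = 0.5834 m²
P = b + 2y√(1+z²) = 1.57 + 2×0.33×√(1+0.6²) = 2.340 m
R = A/P = 0.5834/2.340 = 0.2494 m
S = (Q·n / (1·A·R^(2/3)))² = (0.312×0.013 / (1×0.5834×0.3962))² = 0.0003079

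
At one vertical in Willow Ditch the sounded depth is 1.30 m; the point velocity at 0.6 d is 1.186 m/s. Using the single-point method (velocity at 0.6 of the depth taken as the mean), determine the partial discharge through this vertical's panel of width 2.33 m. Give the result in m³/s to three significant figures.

v̄ = v₀.₆ = 1.186 m/s
q = v̄ × d × w = 1.186 × 1.30 × 2.33 = 3.592 m³/s

3.59 m³/s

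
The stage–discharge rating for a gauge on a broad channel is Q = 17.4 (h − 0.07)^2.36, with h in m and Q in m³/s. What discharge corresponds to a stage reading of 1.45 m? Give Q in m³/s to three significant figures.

37.2 m³/s

Q = 17.4 × (1.45 − 0.07)^2.36 = 17.4 × 1.38^2.36 = 37.21 m³/s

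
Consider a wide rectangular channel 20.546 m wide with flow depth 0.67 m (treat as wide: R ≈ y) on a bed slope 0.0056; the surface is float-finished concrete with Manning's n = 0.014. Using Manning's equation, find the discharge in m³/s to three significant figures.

56.3 m³/s

A = b·y = 20.546 × 0.67 = 13.77 m²
Wide channel: R ≈ y = 0.67 m
Q = (1/n)·A·R^(2/3)·S^(1/2) = (1/0.014) × 13.77 × 0.6700^(2/3) × 0.0056^(1/2) = 56.34 m³/s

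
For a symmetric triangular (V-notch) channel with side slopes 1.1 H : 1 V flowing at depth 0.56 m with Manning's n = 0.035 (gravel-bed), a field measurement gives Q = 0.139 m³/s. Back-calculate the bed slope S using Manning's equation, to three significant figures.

A = z·y² = 1.1×0.56² = 0.3450 m²
P = 2y√(1+z²) = 2×0.56×√(1+1.1²) = 1.665 m
R = A/P = 0.3450/1.665 = 0.2072 m
S = (Q·n / (1·A·R^(2/3)))² = (0.139×0.035 / (1×0.3450×0.3501))² = 0.001622

0.00162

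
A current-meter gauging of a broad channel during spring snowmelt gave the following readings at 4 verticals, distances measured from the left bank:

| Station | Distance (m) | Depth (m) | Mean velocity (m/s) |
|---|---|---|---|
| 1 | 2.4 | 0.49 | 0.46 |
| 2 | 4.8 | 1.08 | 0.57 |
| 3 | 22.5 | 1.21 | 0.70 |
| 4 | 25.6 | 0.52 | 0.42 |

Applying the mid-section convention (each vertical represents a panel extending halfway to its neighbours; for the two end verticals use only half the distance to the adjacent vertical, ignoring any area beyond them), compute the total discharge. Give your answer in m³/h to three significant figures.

w_1 = (4.8 − 2.4)/2 = 1.2 m; q_1 = 0.46 × 0.49 × 1.2 = 0.2705 m³/s
w_2 = (22.5 − 2.4)/2 = 10.05 m; q_2 = 0.57 × 1.08 × 10.05 = 6.187 m³/s
w_3 = (25.6 − 4.8)/2 = 10.4 m; q_3 = 0.70 × 1.21 × 10.4 = 8.809 m³/s
w_4 = (25.6 − 22.5)/2 = 1.55 m; q_4 = 0.42 × 0.52 × 1.55 = 0.3385 m³/s
Q = Σ qᵢ = 15.60 m³/s
= 15.60 × 3600 = 56180 m³/h

56200 m³/h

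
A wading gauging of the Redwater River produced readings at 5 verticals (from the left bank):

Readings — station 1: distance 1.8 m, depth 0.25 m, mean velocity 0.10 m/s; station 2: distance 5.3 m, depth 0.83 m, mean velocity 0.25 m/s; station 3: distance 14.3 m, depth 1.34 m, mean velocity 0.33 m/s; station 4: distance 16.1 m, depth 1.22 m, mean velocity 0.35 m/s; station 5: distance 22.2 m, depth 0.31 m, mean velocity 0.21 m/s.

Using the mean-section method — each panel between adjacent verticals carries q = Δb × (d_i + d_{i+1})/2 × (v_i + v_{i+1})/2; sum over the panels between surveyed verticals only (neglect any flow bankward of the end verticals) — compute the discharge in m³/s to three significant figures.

Panel 1-2: Δb = 3.5 m, d̄ = (0.25+0.83)/2 = 0.54, v̄ = (0.10+0.25)/2 = 0.175 → q = 3.5×0.54×0.175 = 0.3308 m³/s
Panel 2-3: Δb = 9 m, d̄ = (0.83+1.34)/2 = 1.085, v̄ = (0.25+0.33)/2 = 0.29 → q = 9×1.085×0.29 = 2.832 m³/s
Panel 3-4: Δb = 1.8 m, d̄ = (1.34+1.22)/2 = 1.28, v̄ = (0.33+0.35)/2 = 0.34 → q = 1.8×1.28×0.34 = 0.7834 m³/s
Panel 4-5: Δb = 6.1 m, d̄ = (1.22+0.31)/2 = 0.765, v̄ = (0.35+0.21)/2 = 0.28 → q = 6.1×0.765×0.28 = 1.307 m³/s
Q = Σ q = 5.253 m³/s

5.25 m³/s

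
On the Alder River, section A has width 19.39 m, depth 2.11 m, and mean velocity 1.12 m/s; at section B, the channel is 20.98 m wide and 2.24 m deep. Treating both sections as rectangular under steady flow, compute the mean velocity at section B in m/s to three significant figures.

Q = A₁V₁ = (19.39×2.11) × 1.12 = 45.82 m³/s
A₂ = 20.98 × 2.24 = 47.00 m²
V₂ = Q/A₂ = 45.82/47.00 = 0.9750 m/s

0.975 m/s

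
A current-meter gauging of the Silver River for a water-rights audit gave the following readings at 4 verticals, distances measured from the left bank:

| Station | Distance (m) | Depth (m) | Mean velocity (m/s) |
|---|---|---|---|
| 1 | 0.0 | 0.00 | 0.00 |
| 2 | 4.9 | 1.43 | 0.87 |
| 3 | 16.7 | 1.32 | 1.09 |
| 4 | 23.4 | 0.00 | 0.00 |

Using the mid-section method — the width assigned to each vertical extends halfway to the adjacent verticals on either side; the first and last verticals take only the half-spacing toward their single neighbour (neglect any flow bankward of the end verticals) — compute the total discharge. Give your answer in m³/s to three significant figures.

w_2 = (16.7 − 0.0)/2 = 8.35 m; q_2 = 0.87 × 1.43 × 8.35 = 10.39 m³/s
w_3 = (23.4 − 4.9)/2 = 9.25 m; q_3 = 1.09 × 1.32 × 9.25 = 13.31 m³/s
Stations 1, 4 contribute zero (depth or velocity is 0).
Q = Σ qᵢ = 23.70 m³/s

23.7 m³/s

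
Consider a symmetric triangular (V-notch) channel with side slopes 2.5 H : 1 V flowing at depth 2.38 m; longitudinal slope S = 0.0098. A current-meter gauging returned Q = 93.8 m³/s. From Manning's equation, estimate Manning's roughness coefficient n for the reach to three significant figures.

0.0160

A = z·y² = 2.5×2.38² = 14.16 m²
P = 2y√(1+z²) = 2×2.38×√(1+2.5²) = 12.82 m
R = A/P = 14.16/12.82 = 1.105 m
n = (1/Q)·A·R^(2/3)·S^(1/2) = (1/93.8) × 14.16 × 1.069 × 0.09899 = 0.01597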